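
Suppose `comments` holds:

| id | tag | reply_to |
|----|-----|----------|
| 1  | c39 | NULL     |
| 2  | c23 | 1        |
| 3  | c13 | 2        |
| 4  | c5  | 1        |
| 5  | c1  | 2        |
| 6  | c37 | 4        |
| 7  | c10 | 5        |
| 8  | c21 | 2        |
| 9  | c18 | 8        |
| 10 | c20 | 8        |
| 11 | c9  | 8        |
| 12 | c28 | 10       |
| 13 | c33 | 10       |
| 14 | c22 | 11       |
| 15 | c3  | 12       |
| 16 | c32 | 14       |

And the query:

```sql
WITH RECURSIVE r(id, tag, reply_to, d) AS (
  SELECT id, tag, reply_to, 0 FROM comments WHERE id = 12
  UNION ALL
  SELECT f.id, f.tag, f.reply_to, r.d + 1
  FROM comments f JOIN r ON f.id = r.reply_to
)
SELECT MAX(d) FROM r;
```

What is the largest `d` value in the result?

Base: id=12 (c28), reply_to=10, d 0.
Iteration 1: join on id=10 -> c20 (id 10, reply_to=8, d 1).
Iteration 2: join on id=8 -> c21 (id 8, reply_to=2, d 2).
Iteration 3: join on id=2 -> c23 (id 2, reply_to=1, d 3).
Iteration 4: join on id=1 -> c39 (id 1, reply_to=NULL, d 4).
Iteration 5: reply_to is NULL; no match; recursion stops.
d values: 0, 1, 2, 3, 4; the maximum is 4.

4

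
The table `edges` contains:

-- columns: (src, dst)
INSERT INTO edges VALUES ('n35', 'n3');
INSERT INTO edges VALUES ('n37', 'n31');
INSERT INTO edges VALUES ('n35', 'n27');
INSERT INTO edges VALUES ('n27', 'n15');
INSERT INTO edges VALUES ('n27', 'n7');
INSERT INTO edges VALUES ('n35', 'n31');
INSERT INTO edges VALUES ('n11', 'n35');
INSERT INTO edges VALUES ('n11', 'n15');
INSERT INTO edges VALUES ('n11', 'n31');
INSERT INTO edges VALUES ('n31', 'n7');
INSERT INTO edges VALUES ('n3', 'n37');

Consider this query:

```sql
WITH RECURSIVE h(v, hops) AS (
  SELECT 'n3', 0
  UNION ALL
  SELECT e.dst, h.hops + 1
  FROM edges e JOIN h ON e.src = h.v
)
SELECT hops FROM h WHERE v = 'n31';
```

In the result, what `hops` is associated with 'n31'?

2

Base: (n3, hops=0).
Iteration 1: edges from {n3} -> (n37, hops=1).
Iteration 2: edges from {n37} -> (n31, hops=2).
Iteration 3: edges from {n31} -> (n7, hops=3).
Iteration 4: no outgoing edges from {n7}; recursion stops.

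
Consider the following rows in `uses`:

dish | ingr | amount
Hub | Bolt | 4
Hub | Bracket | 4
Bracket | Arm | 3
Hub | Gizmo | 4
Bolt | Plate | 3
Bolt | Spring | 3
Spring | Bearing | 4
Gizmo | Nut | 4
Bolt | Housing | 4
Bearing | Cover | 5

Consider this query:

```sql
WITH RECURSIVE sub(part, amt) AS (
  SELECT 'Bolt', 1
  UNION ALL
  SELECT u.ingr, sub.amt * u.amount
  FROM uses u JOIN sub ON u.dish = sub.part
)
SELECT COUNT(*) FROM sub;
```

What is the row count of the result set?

Base: (Bolt, amt=1).
Iteration 1: components of {Bolt} -> Housing = 1*4 = 4, Plate = 1*3 = 3, Spring = 1*3 = 3.
Iteration 2: components of {Housing,Plate,Spring} -> Bearing = 3*4 = 12.
Iteration 3: components of {Bearing} -> Cover = 12*5 = 60.
Iteration 4: no further components; recursion stops.
Total rows emitted: 6.

6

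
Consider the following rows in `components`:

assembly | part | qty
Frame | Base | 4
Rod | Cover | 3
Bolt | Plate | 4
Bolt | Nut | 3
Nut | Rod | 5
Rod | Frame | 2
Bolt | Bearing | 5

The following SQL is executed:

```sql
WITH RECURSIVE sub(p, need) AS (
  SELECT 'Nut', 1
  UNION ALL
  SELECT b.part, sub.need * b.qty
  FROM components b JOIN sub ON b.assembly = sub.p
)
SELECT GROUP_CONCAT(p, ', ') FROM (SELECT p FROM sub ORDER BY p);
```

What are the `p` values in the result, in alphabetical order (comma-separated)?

Base: (Nut, need=1).
Iteration 1: components of {Nut} -> Rod = 1*5 = 5.
Iteration 2: components of {Rod} -> Cover = 5*3 = 15, Frame = 5*2 = 10.
Iteration 3: components of {Cover,Frame} -> Base = 10*4 = 40.
Iteration 4: no further components; recursion stops.

Base, Cover, Frame, Nut, Rod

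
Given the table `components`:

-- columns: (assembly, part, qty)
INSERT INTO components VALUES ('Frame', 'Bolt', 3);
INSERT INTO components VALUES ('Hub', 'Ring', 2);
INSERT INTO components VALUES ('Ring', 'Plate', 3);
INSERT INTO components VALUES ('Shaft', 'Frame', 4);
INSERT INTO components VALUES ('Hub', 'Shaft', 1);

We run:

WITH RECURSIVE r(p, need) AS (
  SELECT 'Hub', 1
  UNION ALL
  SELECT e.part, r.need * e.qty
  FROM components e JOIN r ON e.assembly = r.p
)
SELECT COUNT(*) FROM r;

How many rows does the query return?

Base: (Hub, need=1).
Iteration 1: components of {Hub} -> Ring = 1*2 = 2, Shaft = 1*1 = 1.
Iteration 2: components of {Ring,Shaft} -> Frame = 1*4 = 4, Plate = 2*3 = 6.
Iteration 3: components of {Frame,Plate} -> Bolt = 4*3 = 12.
Iteration 4: no further components; recursion stops.
Total rows emitted: 6.

6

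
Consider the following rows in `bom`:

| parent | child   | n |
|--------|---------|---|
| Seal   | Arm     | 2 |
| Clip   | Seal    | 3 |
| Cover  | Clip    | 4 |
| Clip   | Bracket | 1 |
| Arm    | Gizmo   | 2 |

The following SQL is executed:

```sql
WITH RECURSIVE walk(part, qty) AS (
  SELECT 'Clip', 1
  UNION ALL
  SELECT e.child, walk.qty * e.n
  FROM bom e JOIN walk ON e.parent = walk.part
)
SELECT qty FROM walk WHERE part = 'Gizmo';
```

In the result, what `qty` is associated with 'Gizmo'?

12

Base: (Clip, qty=1).
Iteration 1: components of {Clip} -> Bracket = 1*1 = 1, Seal = 1*3 = 3.
Iteration 2: components of {Bracket,Seal} -> Arm = 3*2 = 6.
Iteration 3: components of {Arm} -> Gizmo = 6*2 = 12.
Iteration 4: no further components; recursion stops.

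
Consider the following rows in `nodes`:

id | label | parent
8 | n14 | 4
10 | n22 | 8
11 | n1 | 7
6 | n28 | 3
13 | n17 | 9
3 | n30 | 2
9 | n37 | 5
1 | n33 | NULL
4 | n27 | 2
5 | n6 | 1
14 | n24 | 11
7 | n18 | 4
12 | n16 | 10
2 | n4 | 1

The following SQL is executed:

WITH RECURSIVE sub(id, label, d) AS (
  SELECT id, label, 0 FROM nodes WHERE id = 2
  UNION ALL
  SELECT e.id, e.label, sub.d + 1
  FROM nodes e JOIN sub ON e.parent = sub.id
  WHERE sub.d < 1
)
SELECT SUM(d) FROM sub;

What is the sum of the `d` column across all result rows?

2

Base: id=2 (n4) at d 0.
Iteration 1: rows with parent in {2} -> n30 (id 3, d 1), n27 (id 4, d 1).
Iteration 2: d < 1 fails for all current rows; recursion stops.
SUM(d) = 0 + 1 + 1 = 2.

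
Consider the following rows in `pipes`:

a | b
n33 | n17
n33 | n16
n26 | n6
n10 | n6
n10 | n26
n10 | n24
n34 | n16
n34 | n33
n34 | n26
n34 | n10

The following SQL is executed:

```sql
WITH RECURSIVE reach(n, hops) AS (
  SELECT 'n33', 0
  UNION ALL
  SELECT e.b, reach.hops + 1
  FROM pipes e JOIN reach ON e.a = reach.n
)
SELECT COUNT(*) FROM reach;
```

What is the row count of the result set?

Base: (n33, hops=0).
Iteration 1: edges from {n33} -> (n16, hops=1), (n17, hops=1).
Iteration 2: no outgoing edges from {n16,n17}; recursion stops.
Total rows emitted: 3.

3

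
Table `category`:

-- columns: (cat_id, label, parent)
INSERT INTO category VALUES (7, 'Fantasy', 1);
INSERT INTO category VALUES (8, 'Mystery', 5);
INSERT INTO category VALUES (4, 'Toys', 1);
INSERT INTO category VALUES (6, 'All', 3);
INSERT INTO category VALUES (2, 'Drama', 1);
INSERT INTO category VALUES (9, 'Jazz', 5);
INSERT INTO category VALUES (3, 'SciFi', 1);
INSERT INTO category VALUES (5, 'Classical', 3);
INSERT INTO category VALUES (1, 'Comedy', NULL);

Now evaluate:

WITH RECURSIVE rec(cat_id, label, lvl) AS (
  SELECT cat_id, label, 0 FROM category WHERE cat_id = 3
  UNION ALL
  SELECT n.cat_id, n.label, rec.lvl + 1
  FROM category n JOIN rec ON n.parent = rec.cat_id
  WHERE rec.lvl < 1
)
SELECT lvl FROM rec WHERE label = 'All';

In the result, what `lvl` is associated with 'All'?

Base: cat_id=3 (SciFi) at lvl 0.
Iteration 1: rows with parent in {3} -> Classical (id 5, lvl 1), All (id 6, lvl 1).
Iteration 2: lvl < 1 fails for all current rows; recursion stops.

1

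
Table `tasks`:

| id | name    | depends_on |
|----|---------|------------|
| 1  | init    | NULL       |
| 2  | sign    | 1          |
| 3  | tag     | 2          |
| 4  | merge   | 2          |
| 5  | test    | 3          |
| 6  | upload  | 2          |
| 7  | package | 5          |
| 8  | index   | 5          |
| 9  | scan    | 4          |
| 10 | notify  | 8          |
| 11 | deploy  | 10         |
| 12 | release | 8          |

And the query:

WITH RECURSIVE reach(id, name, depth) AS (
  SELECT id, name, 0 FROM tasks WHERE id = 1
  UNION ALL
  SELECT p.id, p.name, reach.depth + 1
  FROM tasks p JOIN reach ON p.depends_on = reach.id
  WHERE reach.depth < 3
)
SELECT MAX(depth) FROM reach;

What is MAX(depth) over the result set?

Base: id=1 (init) at depth 0.
Iteration 1: rows with depends_on in {1} -> sign (id 2, depth 1).
Iteration 2: rows with depends_on in {2} -> tag (id 3, depth 2), merge (id 4, depth 2), upload (id 6, depth 2).
Iteration 3: rows with depends_on in {3,4,6} -> test (id 5, depth 3), scan (id 9, depth 3).
Iteration 4: depth < 3 fails for all current rows; recursion stops.
depth values: 0, 1, 2, 2, 2, 3, 3; the maximum is 3.

3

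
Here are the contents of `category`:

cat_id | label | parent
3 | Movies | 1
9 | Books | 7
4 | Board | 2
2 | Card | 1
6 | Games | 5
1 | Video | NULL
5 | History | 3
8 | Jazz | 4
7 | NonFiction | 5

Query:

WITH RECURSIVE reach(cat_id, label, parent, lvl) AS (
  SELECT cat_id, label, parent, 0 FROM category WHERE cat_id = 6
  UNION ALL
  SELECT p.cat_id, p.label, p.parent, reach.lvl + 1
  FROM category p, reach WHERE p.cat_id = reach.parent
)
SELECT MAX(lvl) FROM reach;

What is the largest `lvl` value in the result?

Base: cat_id=6 (Games), parent=5, lvl 0.
Iteration 1: join on cat_id=5 -> History (id 5, parent=3, lvl 1).
Iteration 2: join on cat_id=3 -> Movies (id 3, parent=1, lvl 2).
Iteration 3: join on cat_id=1 -> Video (id 1, parent=NULL, lvl 3).
Iteration 4: parent is NULL; no match; recursion stops.
lvl values: 0, 1, 2, 3; the maximum is 3.

3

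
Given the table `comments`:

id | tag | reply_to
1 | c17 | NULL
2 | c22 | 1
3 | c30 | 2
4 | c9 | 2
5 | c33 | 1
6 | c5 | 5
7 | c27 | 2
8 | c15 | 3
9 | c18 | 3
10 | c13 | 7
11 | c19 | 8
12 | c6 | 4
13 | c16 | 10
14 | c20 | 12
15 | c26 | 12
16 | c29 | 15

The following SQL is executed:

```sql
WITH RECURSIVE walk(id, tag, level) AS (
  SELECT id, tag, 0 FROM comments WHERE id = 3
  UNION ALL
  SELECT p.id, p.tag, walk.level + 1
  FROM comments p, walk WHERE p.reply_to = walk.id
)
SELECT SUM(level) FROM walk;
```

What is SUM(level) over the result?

4

Base: id=3 (c30) at level 0.
Iteration 1: rows with reply_to in {3} -> c15 (id 8, level 1), c18 (id 9, level 1).
Iteration 2: rows with reply_to in {8,9} -> c19 (id 11, level 2).
Iteration 3: no rows with reply_to in {11}; recursion stops.
SUM(level) = 0 + 1 + 1 + 2 = 4.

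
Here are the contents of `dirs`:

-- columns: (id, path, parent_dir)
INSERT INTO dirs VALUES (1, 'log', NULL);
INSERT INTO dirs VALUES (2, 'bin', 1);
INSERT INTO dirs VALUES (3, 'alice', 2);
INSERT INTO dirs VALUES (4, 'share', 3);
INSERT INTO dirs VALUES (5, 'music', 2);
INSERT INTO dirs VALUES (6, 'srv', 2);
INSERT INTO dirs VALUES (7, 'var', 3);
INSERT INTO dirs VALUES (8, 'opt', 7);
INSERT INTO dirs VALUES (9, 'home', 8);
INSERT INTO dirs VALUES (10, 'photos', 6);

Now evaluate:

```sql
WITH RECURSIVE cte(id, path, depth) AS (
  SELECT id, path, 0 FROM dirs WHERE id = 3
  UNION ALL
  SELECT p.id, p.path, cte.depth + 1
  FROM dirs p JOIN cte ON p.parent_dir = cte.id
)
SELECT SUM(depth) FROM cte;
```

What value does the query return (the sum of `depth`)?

Base: id=3 (alice) at depth 0.
Iteration 1: rows with parent_dir in {3} -> share (id 4, depth 1), var (id 7, depth 1).
Iteration 2: rows with parent_dir in {4,7} -> opt (id 8, depth 2).
Iteration 3: rows with parent_dir in {8} -> home (id 9, depth 3).
Iteration 4: no rows with parent_dir in {9}; recursion stops.
SUM(depth) = 0 + 1 + 1 + 2 + 3 = 7.

7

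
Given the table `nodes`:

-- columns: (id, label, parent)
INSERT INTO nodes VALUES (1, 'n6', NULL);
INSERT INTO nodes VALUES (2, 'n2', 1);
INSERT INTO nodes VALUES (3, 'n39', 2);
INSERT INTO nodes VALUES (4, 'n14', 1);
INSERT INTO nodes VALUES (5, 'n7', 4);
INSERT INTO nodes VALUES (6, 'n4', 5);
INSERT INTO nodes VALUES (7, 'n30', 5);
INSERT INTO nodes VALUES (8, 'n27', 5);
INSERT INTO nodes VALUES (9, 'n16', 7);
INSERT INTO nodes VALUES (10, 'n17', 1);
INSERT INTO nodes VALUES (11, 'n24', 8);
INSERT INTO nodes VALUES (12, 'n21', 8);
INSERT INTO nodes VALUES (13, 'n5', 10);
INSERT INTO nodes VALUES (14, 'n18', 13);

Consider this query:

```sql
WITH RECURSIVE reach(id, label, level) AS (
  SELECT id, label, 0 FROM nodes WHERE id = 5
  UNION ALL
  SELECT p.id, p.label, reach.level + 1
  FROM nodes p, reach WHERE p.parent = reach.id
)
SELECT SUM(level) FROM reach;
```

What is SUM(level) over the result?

9

Base: id=5 (n7) at level 0.
Iteration 1: rows with parent in {5} -> n4 (id 6, level 1), n30 (id 7, level 1), n27 (id 8, level 1).
Iteration 2: rows with parent in {6,7,8} -> n16 (id 9, level 2), n24 (id 11, level 2), n21 (id 12, level 2).
Iteration 3: no rows with parent in {9,11,12}; recursion stops.
SUM(level) = 0 + 1 + 1 + 1 + 2 + 2 + 2 = 9.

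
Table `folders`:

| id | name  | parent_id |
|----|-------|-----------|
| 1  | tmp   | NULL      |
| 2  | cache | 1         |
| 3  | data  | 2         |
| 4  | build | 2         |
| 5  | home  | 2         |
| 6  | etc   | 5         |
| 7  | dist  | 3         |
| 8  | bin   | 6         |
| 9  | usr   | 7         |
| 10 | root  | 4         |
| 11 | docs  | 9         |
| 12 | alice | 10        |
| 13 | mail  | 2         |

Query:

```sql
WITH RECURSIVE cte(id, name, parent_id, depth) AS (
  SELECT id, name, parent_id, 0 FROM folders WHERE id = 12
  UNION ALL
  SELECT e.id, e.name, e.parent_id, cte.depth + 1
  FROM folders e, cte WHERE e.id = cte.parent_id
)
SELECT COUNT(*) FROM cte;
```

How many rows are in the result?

Base: id=12 (alice), parent_id=10, depth 0.
Iteration 1: join on id=10 -> root (id 10, parent_id=4, depth 1).
Iteration 2: join on id=4 -> build (id 4, parent_id=2, depth 2).
Iteration 3: join on id=2 -> cache (id 2, parent_id=1, depth 3).
Iteration 4: join on id=1 -> tmp (id 1, parent_id=NULL, depth 4).
Iteration 5: parent_id is NULL; no match; recursion stops.
Total rows emitted: 5.

5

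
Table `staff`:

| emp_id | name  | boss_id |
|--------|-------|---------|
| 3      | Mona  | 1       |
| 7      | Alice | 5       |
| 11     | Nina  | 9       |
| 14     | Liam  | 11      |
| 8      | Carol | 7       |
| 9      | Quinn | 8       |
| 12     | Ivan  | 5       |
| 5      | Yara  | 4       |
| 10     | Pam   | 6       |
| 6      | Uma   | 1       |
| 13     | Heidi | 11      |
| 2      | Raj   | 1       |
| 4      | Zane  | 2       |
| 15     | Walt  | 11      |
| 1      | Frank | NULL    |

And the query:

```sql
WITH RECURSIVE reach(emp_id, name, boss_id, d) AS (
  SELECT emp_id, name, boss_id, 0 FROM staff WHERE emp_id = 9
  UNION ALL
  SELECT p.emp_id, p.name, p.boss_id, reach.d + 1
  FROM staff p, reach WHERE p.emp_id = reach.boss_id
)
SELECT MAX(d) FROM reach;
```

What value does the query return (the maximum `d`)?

Base: emp_id=9 (Quinn), boss_id=8, d 0.
Iteration 1: join on emp_id=8 -> Carol (id 8, boss_id=7, d 1).
Iteration 2: join on emp_id=7 -> Alice (id 7, boss_id=5, d 2).
Iteration 3: join on emp_id=5 -> Yara (id 5, boss_id=4, d 3).
Iteration 4: join on emp_id=4 -> Zane (id 4, boss_id=2, d 4).
Iteration 5: join on emp_id=2 -> Raj (id 2, boss_id=1, d 5).
Iteration 6: join on emp_id=1 -> Frank (id 1, boss_id=NULL, d 6).
Iteration 7: boss_id is NULL; no match; recursion stops.
d values: 0, 1, 2, 3, 4, 5, 6; the maximum is 6.

6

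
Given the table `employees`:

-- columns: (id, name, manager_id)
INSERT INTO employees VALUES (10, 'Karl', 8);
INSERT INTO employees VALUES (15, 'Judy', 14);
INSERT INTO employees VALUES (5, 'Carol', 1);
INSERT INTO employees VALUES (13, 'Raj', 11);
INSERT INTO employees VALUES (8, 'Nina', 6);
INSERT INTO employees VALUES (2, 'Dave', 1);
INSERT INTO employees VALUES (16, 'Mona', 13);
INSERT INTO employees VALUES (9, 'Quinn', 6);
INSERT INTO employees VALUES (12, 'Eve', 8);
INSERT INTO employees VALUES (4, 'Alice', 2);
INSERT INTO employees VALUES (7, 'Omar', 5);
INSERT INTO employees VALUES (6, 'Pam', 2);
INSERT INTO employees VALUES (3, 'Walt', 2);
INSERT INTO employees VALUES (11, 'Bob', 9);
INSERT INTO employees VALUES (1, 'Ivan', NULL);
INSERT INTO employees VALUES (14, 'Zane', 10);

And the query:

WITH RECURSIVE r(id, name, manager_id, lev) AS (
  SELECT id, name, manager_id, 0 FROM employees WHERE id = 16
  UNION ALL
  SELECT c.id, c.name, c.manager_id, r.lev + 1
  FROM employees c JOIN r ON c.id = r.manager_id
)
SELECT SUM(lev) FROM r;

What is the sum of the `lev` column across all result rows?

Base: id=16 (Mona), manager_id=13, lev 0.
Iteration 1: join on id=13 -> Raj (id 13, manager_id=11, lev 1).
Iteration 2: join on id=11 -> Bob (id 11, manager_id=9, lev 2).
Iteration 3: join on id=9 -> Quinn (id 9, manager_id=6, lev 3).
Iteration 4: join on id=6 -> Pam (id 6, manager_id=2, lev 4).
Iteration 5: join on id=2 -> Dave (id 2, manager_id=1, lev 5).
Iteration 6: join on id=1 -> Ivan (id 1, manager_id=NULL, lev 6).
Iteration 7: manager_id is NULL; no match; recursion stops.
SUM(lev) = 0 + 1 + 2 + 3 + 4 + 5 + 6 = 21.

21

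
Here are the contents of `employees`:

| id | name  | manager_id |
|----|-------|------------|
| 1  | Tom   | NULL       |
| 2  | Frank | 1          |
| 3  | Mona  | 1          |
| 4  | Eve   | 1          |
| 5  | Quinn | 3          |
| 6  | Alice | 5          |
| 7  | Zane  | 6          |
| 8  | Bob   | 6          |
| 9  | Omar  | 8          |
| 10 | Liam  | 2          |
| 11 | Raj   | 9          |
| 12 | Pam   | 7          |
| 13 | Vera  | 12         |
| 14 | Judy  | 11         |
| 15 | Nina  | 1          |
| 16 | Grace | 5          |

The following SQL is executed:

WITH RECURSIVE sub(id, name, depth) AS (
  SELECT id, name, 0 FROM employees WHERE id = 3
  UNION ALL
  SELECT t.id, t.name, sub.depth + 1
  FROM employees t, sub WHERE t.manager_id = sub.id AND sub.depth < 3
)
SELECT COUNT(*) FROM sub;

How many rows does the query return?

Base: id=3 (Mona) at depth 0.
Iteration 1: rows with manager_id in {3} -> Quinn (id 5, depth 1).
Iteration 2: rows with manager_id in {5} -> Alice (id 6, depth 2), Grace (id 16, depth 2).
Iteration 3: rows with manager_id in {6,16} -> Zane (id 7, depth 3), Bob (id 8, depth 3).
Iteration 4: depth < 3 fails for all current rows; recursion stops.
Total rows emitted: 6.

6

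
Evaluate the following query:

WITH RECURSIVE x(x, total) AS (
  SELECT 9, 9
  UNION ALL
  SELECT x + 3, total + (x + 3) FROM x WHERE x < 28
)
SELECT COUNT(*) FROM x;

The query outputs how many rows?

8

Base: x=9, total=9.
Iteration 1: 9 < 28 holds -> x = 9 + 3 = 12, total = 9 + 12 = 21.
Iteration 2: 12 < 28 holds -> x = 12 + 3 = 15, total = 21 + 15 = 36.
Iteration 3: 15 < 28 holds -> x = 15 + 3 = 18, total = 36 + 18 = 54.
Iteration 4: 18 < 28 holds -> x = 18 + 3 = 21, total = 54 + 21 = 75.
Iteration 5: 21 < 28 holds -> x = 21 + 3 = 24, total = 75 + 24 = 99.
Iteration 6: 24 < 28 holds -> x = 24 + 3 = 27, total = 99 + 27 = 126.
Iteration 7: 27 < 28 holds -> x = 27 + 3 = 30, total = 126 + 30 = 156.
Iteration 8: 30 < 28 fails; recursion stops.
Total rows emitted: 8.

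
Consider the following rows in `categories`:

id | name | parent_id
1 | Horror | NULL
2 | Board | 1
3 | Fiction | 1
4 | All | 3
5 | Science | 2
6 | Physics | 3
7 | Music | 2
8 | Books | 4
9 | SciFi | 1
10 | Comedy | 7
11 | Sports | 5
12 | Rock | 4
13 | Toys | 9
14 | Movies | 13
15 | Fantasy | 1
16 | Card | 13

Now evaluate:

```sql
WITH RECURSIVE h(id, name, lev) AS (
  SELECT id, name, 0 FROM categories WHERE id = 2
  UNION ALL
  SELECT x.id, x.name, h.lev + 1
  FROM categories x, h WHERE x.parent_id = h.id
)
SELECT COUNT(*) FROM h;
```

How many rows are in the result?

Base: id=2 (Board) at lev 0.
Iteration 1: rows with parent_id in {2} -> Science (id 5, lev 1), Music (id 7, lev 1).
Iteration 2: rows with parent_id in {5,7} -> Comedy (id 10, lev 2), Sports (id 11, lev 2).
Iteration 3: no rows with parent_id in {10,11}; recursion stops.
Total rows emitted: 5.

5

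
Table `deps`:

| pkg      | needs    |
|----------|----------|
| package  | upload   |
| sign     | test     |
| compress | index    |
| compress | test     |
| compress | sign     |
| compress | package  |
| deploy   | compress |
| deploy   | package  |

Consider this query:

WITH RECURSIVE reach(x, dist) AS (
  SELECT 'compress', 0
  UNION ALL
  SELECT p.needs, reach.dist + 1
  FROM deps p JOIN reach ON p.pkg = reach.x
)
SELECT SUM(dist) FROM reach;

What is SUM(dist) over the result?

8

Base: (compress, dist=0).
Iteration 1: edges from {compress} -> (index, dist=1), (package, dist=1), (sign, dist=1), (test, dist=1).
Iteration 2: edges from {index,package,sign,test} -> (test, dist=2), (upload, dist=2).
Iteration 3: no outgoing edges from {test,upload}; recursion stops.
SUM(dist) = 0 + 1 + 1 + 1 + 1 + 2 + 2 = 8.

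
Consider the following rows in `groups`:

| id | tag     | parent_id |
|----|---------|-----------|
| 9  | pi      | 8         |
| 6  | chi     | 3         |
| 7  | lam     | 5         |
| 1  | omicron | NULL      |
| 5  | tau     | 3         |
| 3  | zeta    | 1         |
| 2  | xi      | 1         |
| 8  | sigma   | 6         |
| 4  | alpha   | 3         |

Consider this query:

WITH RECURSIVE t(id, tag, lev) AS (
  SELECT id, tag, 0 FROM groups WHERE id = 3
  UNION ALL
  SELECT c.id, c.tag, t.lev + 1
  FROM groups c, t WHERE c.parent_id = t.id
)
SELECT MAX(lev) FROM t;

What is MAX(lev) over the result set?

Base: id=3 (zeta) at lev 0.
Iteration 1: rows with parent_id in {3} -> alpha (id 4, lev 1), tau (id 5, lev 1), chi (id 6, lev 1).
Iteration 2: rows with parent_id in {4,5,6} -> lam (id 7, lev 2), sigma (id 8, lev 2).
Iteration 3: rows with parent_id in {7,8} -> pi (id 9, lev 3).
Iteration 4: no rows with parent_id in {9}; recursion stops.
lev values: 0, 1, 1, 1, 2, 2, 3; the maximum is 3.

3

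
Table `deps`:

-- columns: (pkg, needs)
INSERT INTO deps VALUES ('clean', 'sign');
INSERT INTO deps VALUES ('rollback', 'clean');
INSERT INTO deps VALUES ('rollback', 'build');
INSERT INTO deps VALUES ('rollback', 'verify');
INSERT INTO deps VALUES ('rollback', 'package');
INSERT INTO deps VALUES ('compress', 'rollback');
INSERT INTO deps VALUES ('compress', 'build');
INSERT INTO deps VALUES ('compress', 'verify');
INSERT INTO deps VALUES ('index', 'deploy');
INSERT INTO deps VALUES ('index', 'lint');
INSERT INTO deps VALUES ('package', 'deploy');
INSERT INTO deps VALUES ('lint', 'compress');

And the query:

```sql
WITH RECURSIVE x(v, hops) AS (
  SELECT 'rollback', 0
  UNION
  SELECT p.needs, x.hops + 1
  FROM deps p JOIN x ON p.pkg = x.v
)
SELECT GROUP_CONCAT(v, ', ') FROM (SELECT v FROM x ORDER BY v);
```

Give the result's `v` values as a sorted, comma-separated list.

Base: (rollback, hops=0).
Iteration 1: edges from {rollback} -> (build, hops=1), (clean, hops=1), (package, hops=1), (verify, hops=1).
Iteration 2: edges from {build,clean,package,verify} -> (deploy, hops=2), (sign, hops=2).
Iteration 3: no outgoing edges from {deploy,sign}; recursion stops.

build, clean, deploy, package, rollback, sign, verify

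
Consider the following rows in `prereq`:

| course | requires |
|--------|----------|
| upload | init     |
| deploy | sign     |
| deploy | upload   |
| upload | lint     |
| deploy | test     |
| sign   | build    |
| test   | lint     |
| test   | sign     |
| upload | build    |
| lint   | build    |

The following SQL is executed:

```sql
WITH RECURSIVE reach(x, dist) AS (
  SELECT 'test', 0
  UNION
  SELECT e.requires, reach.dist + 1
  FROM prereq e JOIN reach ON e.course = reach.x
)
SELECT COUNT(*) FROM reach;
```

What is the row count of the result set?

Base: (test, dist=0).
Iteration 1: edges from {test} -> (lint, dist=1), (sign, dist=1).
Iteration 2: edges from {lint,sign} -> (build, dist=2). [UNION drops 1 duplicate row(s)]
Iteration 3: no outgoing edges from {build}; recursion stops.
Total rows emitted: 4.

4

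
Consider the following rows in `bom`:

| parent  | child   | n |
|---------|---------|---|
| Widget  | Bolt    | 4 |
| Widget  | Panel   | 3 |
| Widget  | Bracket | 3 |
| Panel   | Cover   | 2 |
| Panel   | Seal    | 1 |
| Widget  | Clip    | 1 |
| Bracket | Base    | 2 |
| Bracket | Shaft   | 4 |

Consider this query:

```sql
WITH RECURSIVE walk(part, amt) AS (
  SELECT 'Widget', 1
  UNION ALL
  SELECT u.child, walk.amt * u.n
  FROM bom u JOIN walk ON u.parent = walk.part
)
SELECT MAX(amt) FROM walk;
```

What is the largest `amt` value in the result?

12

Base: (Widget, amt=1).
Iteration 1: components of {Widget} -> Bolt = 1*4 = 4, Bracket = 1*3 = 3, Clip = 1*1 = 1, Panel = 1*3 = 3.
Iteration 2: components of {Bolt,Bracket,Clip,Panel} -> Base = 3*2 = 6, Cover = 3*2 = 6, Seal = 3*1 = 3, Shaft = 3*4 = 12.
Iteration 3: no further components; recursion stops.
amt values: 1, 4, 3, 3, 1, 6, 3, 6, 12; the maximum is 12.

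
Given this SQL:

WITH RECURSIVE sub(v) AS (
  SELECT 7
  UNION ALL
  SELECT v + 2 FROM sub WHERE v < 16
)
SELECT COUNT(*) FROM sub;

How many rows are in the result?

6

Base: v=7.
Iteration 1: 7 < 16 holds -> v = 7 + 2 = 9.
Iteration 2: 9 < 16 holds -> v = 9 + 2 = 11.
Iteration 3: 11 < 16 holds -> v = 11 + 2 = 13.
Iteration 4: 13 < 16 holds -> v = 13 + 2 = 15.
Iteration 5: 15 < 16 holds -> v = 15 + 2 = 17.
Iteration 6: 17 < 16 fails; recursion stops.
Total rows emitted: 6.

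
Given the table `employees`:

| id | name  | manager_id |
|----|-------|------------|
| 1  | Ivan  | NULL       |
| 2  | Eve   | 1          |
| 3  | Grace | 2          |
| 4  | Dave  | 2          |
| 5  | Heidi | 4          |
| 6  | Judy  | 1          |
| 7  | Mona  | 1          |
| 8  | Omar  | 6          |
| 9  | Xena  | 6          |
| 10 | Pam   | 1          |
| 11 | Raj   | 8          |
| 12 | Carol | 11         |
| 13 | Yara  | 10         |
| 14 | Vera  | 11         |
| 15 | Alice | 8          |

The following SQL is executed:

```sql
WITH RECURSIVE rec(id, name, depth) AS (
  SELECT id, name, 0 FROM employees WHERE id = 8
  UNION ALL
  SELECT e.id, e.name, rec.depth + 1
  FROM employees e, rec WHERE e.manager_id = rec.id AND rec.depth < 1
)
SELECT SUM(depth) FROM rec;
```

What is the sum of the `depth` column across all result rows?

Base: id=8 (Omar) at depth 0.
Iteration 1: rows with manager_id in {8} -> Raj (id 11, depth 1), Alice (id 15, depth 1).
Iteration 2: depth < 1 fails for all current rows; recursion stops.
SUM(depth) = 0 + 1 + 1 = 2.

2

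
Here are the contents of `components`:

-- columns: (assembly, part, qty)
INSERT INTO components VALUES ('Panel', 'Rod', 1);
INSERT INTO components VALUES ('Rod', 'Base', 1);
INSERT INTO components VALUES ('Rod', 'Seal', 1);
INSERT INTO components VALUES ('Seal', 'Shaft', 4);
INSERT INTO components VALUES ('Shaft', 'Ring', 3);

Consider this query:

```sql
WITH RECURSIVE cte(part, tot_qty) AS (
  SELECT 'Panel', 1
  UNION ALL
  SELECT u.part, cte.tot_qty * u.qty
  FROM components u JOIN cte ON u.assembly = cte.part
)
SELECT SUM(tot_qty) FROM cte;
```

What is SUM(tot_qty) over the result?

20

Base: (Panel, tot_qty=1).
Iteration 1: components of {Panel} -> Rod = 1*1 = 1.
Iteration 2: components of {Rod} -> Base = 1*1 = 1, Seal = 1*1 = 1.
Iteration 3: components of {Base,Seal} -> Shaft = 1*4 = 4.
Iteration 4: components of {Shaft} -> Ring = 4*3 = 12.
Iteration 5: no further components; recursion stops.
SUM(tot_qty) = 1 + 1 + 1 + 1 + 4 + 12 = 20.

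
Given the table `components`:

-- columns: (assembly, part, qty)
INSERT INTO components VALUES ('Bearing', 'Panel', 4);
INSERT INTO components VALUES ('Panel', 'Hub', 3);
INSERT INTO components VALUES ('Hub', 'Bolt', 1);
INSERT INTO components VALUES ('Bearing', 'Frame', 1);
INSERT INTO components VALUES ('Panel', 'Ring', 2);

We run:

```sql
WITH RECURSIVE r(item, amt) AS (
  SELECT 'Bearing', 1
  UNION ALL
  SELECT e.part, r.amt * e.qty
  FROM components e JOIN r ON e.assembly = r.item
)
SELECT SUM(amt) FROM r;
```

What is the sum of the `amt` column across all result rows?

Base: (Bearing, amt=1).
Iteration 1: components of {Bearing} -> Frame = 1*1 = 1, Panel = 1*4 = 4.
Iteration 2: components of {Frame,Panel} -> Hub = 4*3 = 12, Ring = 4*2 = 8.
Iteration 3: components of {Hub,Ring} -> Bolt = 12*1 = 12.
Iteration 4: no further components; recursion stops.
SUM(amt) = 1 + 4 + 1 + 12 + 8 + 12 = 38.

38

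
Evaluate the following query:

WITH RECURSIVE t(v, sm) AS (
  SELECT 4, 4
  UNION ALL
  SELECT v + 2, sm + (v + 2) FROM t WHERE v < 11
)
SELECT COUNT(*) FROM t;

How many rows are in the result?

Base: v=4, sm=4.
Iteration 1: 4 < 11 holds -> v = 4 + 2 = 6, sm = 4 + 6 = 10.
Iteration 2: 6 < 11 holds -> v = 6 + 2 = 8, sm = 10 + 8 = 18.
Iteration 3: 8 < 11 holds -> v = 8 + 2 = 10, sm = 18 + 10 = 28.
Iteration 4: 10 < 11 holds -> v = 10 + 2 = 12, sm = 28 + 12 = 40.
Iteration 5: 12 < 11 fails; recursion stops.
Total rows emitted: 5.

5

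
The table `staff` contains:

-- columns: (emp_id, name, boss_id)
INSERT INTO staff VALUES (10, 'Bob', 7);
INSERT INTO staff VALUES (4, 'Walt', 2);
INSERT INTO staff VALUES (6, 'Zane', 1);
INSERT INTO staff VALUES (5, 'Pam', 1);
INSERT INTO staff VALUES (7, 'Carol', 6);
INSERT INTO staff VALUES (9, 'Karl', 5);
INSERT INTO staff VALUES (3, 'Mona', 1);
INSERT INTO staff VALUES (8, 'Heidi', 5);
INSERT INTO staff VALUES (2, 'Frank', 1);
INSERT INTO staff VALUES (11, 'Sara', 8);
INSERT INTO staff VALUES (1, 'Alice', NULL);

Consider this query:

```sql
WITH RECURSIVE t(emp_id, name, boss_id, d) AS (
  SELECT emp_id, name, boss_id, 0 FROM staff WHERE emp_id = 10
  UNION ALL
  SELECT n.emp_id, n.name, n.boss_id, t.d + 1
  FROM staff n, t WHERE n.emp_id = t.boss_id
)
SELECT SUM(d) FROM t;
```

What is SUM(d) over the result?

6

Base: emp_id=10 (Bob), boss_id=7, d 0.
Iteration 1: join on emp_id=7 -> Carol (id 7, boss_id=6, d 1).
Iteration 2: join on emp_id=6 -> Zane (id 6, boss_id=1, d 2).
Iteration 3: join on emp_id=1 -> Alice (id 1, boss_id=NULL, d 3).
Iteration 4: boss_id is NULL; no match; recursion stops.
SUM(d) = 0 + 1 + 2 + 3 = 6.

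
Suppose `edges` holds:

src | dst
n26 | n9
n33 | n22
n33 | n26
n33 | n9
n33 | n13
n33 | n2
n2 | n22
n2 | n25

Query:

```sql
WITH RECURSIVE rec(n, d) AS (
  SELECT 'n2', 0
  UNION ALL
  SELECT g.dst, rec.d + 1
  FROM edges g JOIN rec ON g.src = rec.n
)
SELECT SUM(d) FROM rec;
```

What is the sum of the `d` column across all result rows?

Base: (n2, d=0).
Iteration 1: edges from {n2} -> (n22, d=1), (n25, d=1).
Iteration 2: no outgoing edges from {n22,n25}; recursion stops.
SUM(d) = 0 + 1 + 1 = 2.

2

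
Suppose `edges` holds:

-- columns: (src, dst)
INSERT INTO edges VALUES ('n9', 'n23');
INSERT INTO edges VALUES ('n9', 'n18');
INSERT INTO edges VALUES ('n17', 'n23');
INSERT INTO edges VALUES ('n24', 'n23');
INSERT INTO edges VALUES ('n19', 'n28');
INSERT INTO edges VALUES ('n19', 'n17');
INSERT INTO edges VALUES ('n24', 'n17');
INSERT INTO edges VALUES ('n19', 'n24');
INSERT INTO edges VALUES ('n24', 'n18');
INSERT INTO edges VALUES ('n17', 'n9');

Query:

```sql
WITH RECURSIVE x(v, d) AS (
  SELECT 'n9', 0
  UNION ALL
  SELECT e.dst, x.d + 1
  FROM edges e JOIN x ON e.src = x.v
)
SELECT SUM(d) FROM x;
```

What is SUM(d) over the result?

Base: (n9, d=0).
Iteration 1: edges from {n9} -> (n18, d=1), (n23, d=1).
Iteration 2: no outgoing edges from {n18,n23}; recursion stops.
SUM(d) = 0 + 1 + 1 = 2.

2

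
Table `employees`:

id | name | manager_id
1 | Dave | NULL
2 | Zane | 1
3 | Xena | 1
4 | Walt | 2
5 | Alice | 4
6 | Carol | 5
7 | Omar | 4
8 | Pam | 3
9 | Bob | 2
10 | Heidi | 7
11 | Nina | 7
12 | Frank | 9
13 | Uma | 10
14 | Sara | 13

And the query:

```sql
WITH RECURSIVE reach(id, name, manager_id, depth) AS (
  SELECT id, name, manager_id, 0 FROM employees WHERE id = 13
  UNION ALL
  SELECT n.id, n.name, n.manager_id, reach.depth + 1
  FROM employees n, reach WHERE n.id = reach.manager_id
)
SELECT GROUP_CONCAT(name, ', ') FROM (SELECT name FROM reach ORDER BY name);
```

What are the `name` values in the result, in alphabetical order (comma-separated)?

Dave, Heidi, Omar, Uma, Walt, Zane

Base: id=13 (Uma), manager_id=10, depth 0.
Iteration 1: join on id=10 -> Heidi (id 10, manager_id=7, depth 1).
Iteration 2: join on id=7 -> Omar (id 7, manager_id=4, depth 2).
Iteration 3: join on id=4 -> Walt (id 4, manager_id=2, depth 3).
Iteration 4: join on id=2 -> Zane (id 2, manager_id=1, depth 4).
Iteration 5: join on id=1 -> Dave (id 1, manager_id=NULL, depth 5).
Iteration 6: manager_id is NULL; no match; recursion stops.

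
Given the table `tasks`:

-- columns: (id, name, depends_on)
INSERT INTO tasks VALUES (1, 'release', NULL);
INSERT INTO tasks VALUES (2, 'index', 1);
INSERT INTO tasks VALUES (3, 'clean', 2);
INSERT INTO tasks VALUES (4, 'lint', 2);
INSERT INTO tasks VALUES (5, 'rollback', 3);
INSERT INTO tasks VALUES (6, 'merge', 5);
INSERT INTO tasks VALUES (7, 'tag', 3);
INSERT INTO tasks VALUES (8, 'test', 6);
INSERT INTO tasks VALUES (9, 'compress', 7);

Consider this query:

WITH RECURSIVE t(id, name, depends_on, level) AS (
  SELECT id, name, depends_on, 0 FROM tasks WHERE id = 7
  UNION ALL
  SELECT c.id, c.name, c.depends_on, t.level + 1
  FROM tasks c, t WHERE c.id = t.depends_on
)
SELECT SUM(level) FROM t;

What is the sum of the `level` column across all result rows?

6

Base: id=7 (tag), depends_on=3, level 0.
Iteration 1: join on id=3 -> clean (id 3, depends_on=2, level 1).
Iteration 2: join on id=2 -> index (id 2, depends_on=1, level 2).
Iteration 3: join on id=1 -> release (id 1, depends_on=NULL, level 3).
Iteration 4: depends_on is NULL; no match; recursion stops.
SUM(level) = 0 + 1 + 2 + 3 = 6.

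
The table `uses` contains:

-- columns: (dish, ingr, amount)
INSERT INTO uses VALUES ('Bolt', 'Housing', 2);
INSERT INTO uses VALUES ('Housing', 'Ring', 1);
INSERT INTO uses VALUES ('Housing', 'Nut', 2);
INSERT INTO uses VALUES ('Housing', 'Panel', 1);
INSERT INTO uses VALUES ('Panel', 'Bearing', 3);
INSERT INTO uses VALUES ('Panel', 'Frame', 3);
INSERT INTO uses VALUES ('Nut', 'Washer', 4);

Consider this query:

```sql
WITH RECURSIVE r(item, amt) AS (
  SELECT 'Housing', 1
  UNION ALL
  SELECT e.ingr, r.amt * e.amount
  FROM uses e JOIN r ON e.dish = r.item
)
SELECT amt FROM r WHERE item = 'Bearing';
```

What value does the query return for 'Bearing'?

3

Base: (Housing, amt=1).
Iteration 1: components of {Housing} -> Nut = 1*2 = 2, Panel = 1*1 = 1, Ring = 1*1 = 1.
Iteration 2: components of {Nut,Panel,Ring} -> Bearing = 1*3 = 3, Frame = 1*3 = 3, Washer = 2*4 = 8.
Iteration 3: no further components; recursion stops.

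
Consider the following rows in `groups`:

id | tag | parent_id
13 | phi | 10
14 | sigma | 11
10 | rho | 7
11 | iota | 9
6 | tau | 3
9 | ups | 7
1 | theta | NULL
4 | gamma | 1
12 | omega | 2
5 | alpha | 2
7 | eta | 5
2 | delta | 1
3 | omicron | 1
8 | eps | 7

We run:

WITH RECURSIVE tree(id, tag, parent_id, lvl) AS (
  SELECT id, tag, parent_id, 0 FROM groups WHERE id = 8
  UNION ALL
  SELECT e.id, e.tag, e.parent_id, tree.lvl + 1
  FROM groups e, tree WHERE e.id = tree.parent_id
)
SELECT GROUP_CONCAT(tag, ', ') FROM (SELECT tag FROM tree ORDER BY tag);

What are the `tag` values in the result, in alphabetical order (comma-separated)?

Base: id=8 (eps), parent_id=7, lvl 0.
Iteration 1: join on id=7 -> eta (id 7, parent_id=5, lvl 1).
Iteration 2: join on id=5 -> alpha (id 5, parent_id=2, lvl 2).
Iteration 3: join on id=2 -> delta (id 2, parent_id=1, lvl 3).
Iteration 4: join on id=1 -> theta (id 1, parent_id=NULL, lvl 4).
Iteration 5: parent_id is NULL; no match; recursion stops.

alpha, delta, eps, eta, theta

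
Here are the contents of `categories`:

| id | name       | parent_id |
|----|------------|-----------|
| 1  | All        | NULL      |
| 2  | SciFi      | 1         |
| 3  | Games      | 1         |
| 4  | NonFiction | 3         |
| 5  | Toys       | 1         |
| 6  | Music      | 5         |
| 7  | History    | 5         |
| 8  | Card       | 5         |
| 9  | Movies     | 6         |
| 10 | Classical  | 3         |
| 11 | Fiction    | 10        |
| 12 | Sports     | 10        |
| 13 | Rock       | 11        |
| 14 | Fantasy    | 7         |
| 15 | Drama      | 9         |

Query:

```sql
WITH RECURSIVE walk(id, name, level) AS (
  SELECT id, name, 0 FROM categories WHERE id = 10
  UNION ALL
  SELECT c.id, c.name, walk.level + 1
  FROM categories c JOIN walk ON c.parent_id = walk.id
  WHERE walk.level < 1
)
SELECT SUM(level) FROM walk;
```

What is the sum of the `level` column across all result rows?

2

Base: id=10 (Classical) at level 0.
Iteration 1: rows with parent_id in {10} -> Fiction (id 11, level 1), Sports (id 12, level 1).
Iteration 2: level < 1 fails for all current rows; recursion stops.
SUM(level) = 0 + 1 + 1 = 2.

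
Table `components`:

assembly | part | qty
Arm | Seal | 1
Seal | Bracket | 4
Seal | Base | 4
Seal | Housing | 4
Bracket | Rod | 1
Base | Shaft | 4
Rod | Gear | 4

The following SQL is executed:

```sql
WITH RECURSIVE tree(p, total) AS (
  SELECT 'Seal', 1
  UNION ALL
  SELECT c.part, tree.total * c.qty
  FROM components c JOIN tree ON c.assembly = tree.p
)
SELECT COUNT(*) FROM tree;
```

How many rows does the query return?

7

Base: (Seal, total=1).
Iteration 1: components of {Seal} -> Base = 1*4 = 4, Bracket = 1*4 = 4, Housing = 1*4 = 4.
Iteration 2: components of {Base,Bracket,Housing} -> Rod = 4*1 = 4, Shaft = 4*4 = 16.
Iteration 3: components of {Rod,Shaft} -> Gear = 4*4 = 16.
Iteration 4: no further components; recursion stops.
Total rows emitted: 7.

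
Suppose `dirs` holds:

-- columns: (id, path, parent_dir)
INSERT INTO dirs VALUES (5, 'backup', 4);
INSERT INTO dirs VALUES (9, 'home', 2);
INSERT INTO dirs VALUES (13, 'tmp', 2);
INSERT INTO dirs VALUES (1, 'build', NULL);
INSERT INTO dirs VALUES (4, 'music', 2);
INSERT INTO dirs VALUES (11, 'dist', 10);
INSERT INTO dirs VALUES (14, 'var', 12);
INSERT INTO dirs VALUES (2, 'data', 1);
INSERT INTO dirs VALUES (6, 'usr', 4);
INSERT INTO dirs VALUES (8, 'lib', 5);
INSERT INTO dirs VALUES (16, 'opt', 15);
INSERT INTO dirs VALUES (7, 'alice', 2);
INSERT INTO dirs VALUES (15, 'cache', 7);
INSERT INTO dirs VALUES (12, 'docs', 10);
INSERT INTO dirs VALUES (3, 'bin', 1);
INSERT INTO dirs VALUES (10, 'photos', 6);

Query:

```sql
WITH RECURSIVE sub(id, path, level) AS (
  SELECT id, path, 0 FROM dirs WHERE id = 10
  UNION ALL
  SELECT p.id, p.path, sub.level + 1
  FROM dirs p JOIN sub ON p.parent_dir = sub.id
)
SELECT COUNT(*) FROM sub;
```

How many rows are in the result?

4

Base: id=10 (photos) at level 0.
Iteration 1: rows with parent_dir in {10} -> dist (id 11, level 1), docs (id 12, level 1).
Iteration 2: rows with parent_dir in {11,12} -> var (id 14, level 2).
Iteration 3: no rows with parent_dir in {14}; recursion stops.
Total rows emitted: 4.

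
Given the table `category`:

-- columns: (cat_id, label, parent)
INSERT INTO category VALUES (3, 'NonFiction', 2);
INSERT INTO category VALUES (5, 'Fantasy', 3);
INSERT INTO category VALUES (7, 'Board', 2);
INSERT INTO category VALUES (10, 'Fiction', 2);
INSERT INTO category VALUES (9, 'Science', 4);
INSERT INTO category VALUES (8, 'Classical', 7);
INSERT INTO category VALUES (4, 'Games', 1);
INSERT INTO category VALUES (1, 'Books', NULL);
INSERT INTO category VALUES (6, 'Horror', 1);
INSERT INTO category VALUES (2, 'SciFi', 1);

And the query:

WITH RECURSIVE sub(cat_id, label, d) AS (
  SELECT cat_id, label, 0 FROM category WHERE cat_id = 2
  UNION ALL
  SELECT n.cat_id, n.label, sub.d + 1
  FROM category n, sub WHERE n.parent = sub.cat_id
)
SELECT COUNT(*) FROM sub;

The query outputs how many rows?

6

Base: cat_id=2 (SciFi) at d 0.
Iteration 1: rows with parent in {2} -> NonFiction (id 3, d 1), Board (id 7, d 1), Fiction (id 10, d 1).
Iteration 2: rows with parent in {3,7,10} -> Fantasy (id 5, d 2), Classical (id 8, d 2).
Iteration 3: no rows with parent in {5,8}; recursion stops.
Total rows emitted: 6.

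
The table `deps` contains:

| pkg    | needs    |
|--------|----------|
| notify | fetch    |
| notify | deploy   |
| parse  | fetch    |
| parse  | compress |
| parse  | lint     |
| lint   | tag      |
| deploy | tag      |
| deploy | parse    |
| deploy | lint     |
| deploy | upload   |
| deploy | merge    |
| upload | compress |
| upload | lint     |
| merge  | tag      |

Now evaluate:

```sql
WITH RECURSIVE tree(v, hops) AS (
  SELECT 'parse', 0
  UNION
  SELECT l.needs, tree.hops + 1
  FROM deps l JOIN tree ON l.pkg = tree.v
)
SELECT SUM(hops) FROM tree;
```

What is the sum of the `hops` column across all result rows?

5

Base: (parse, hops=0).
Iteration 1: edges from {parse} -> (compress, hops=1), (fetch, hops=1), (lint, hops=1).
Iteration 2: edges from {compress,fetch,lint} -> (tag, hops=2).
Iteration 3: no outgoing edges from {tag}; recursion stops.
SUM(hops) = 0 + 1 + 1 + 1 + 2 = 5.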